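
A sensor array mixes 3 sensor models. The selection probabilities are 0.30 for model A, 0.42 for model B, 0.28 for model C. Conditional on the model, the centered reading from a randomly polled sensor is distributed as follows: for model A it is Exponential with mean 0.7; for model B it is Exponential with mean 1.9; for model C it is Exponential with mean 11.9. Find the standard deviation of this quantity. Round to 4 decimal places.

Per component, A: μ=0.7, E[X²]=0.98; B: μ=1.9, E[X²]=7.22; C: μ=11.9, E[X²]=283.22.
E[X] = 0.3·0.7 + 0.42·1.9 + 0.28·11.9 = 4.34.
E[X²] = 0.3·0.98 + 0.42·7.22 + 0.28·283.22 = 82.628.
Var(X) = E[X²] − (E[X])² = 82.628 − 18.8356 = 63.7924.
SD(X) = √63.7924 = 7.98701.

7.9870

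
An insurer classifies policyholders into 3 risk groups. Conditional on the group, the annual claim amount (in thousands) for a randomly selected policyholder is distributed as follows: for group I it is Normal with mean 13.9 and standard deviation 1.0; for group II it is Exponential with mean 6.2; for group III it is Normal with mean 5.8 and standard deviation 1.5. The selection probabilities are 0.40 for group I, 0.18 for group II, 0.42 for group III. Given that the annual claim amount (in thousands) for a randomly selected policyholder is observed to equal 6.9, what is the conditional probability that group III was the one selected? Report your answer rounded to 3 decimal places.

0.899

Likelihoods f(6.9 | ·): I: 9.13472e-12; II: 0.0530006; III: 0.203255.
Posterior ∝ prior × likelihood. Numerator for III: 0.42·0.203255 = 0.0853672.
Normalizing constant: 0.4·9.13472e-12 + 0.18·0.0530006 + 0.42·0.203255 = 0.0949073.
P(III | observation) = 0.0853672 / 0.0949073 = 0.89948.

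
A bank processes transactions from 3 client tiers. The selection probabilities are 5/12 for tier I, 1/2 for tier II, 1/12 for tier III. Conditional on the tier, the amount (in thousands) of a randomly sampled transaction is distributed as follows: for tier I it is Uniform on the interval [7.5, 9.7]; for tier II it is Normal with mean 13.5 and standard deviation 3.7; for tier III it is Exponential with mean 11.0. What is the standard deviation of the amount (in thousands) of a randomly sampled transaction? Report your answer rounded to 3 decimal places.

Per component, I: μ=8.6, E[X²]=74.3633; II: μ=13.5, E[X²]=195.94; III: μ=11, E[X²]=242.
E[X] = 0.416667·8.6 + 0.5·13.5 + 0.0833333·11 = 11.25.
E[X²] = 0.416667·74.3633 + 0.5·195.94 + 0.0833333·242 = 149.121.
Var(X) = E[X²] − (E[X])² = 149.121 − 126.562 = 22.5589.
SD(X) = √22.5589 = 4.74962.

4.750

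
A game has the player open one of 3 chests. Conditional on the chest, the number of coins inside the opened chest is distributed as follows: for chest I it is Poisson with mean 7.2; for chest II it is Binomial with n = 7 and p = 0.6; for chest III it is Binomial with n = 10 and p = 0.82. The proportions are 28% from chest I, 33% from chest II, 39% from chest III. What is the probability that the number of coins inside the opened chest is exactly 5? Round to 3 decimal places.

0.127

Conditional on each chest, P(X = 5): I: 0.120382; II: 0.261274; III: 0.0176536.
By total probability, P(X = 5) = 0.28·0.120382 + 0.33·0.261274 + 0.39·0.0176536 = 0.126812.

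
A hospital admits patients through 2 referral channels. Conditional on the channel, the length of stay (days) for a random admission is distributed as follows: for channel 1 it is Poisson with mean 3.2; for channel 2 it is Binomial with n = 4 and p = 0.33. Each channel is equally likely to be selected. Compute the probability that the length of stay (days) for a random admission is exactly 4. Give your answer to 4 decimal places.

0.0950

Conditional on each channel, P(X = 4): 1: 0.178093; 2: 0.0118592.
By total probability, P(X = 4) = 0.5·0.178093 + 0.5·0.0118592 = 0.094976.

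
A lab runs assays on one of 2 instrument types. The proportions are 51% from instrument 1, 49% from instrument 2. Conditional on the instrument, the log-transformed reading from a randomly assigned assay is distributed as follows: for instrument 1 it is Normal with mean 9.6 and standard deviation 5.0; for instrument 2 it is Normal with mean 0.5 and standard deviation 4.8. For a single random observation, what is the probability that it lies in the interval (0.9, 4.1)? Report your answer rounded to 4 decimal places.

0.1660

Conditional on each instrument, P(0.9 < X < 4.1): 1: 0.0947366; 2: 0.240166.
By total probability, P(0.9 < X < 4.1) = 0.51·0.0947366 + 0.49·0.240166 = 0.165997.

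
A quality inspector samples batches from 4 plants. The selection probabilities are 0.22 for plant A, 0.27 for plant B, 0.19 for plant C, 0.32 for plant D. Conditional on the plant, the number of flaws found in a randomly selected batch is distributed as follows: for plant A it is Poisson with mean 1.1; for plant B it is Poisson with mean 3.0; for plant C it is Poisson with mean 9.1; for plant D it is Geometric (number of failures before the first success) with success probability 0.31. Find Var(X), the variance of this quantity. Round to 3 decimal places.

Per component, A: μ=1.1, E[X²]=2.31; B: μ=3, E[X²]=12; C: μ=9.1, E[X²]=91.91; D: μ=2.22581, E[X²]=12.1342.
E[X] = 0.22·1.1 + 0.27·3 + 0.19·9.1 + 0.32·2.22581 = 3.49326.
E[X²] = 0.22·2.31 + 0.27·12 + 0.19·91.91 + 0.32·12.1342 = 25.0941.
Var(X) = E[X²] − (E[X])² = 25.0941 − 12.2029 = 12.8912.

12.891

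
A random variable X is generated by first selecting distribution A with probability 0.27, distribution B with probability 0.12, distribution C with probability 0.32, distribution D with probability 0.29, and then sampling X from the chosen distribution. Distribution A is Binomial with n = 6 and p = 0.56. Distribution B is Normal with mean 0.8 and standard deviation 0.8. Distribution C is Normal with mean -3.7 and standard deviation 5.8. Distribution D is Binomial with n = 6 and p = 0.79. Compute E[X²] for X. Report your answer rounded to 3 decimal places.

For each component E[X²] = Var + (mean)², giving A: 12.768; B: 1.28; C: 47.33; D: 23.463.
Overall E[X²] = 0.27·12.768 + 0.12·1.28 + 0.32·47.33 + 0.29·23.463 = 25.5508.

25.551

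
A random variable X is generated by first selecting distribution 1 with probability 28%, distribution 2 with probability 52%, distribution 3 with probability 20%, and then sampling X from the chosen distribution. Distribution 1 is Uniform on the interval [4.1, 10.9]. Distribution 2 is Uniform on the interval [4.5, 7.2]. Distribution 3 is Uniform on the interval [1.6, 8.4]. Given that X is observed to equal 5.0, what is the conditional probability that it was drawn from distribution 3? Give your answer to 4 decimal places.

Likelihoods f(5.0 | ·): 1: 0.147059; 2: 0.37037; 3: 0.147059.
Posterior ∝ prior × likelihood. Numerator for 3: 0.2·0.147059 = 0.0294118.
Normalizing constant: 0.28·0.147059 + 0.52·0.37037 + 0.2·0.147059 = 0.263181.
P(3 | observation) = 0.0294118 / 0.263181 = 0.111755.

0.1118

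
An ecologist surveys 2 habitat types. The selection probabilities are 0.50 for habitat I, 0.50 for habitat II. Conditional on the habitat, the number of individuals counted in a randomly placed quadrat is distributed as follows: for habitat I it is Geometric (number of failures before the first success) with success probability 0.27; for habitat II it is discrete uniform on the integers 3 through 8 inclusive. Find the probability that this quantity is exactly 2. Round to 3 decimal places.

Conditional on each habitat, P(X = 2): I: 0.143883; II: 0.
By total probability, P(X = 2) = 0.5·0.143883 + 0.5·0 = 0.0719415.

0.072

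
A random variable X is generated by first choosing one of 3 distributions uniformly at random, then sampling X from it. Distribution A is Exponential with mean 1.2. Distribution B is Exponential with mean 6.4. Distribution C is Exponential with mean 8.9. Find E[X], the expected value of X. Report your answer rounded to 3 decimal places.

Component means — A: 1.2; B: 6.4; C: 8.9.
E[X] = 0.333333·1.2 + 0.333333·6.4 + 0.333333·8.9 = 5.5.

5.500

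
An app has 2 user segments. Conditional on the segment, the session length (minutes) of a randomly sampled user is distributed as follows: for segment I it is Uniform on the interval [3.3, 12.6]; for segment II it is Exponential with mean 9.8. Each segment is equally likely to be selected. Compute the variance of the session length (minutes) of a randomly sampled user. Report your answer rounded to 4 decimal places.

52.4794

Per component, I: μ=7.95, E[X²]=70.41; II: μ=9.8, E[X²]=192.08.
E[X] = 0.5·7.95 + 0.5·9.8 = 8.875.
E[X²] = 0.5·70.41 + 0.5·192.08 = 131.245.
Var(X) = E[X²] − (E[X])² = 131.245 − 78.7656 = 52.4794.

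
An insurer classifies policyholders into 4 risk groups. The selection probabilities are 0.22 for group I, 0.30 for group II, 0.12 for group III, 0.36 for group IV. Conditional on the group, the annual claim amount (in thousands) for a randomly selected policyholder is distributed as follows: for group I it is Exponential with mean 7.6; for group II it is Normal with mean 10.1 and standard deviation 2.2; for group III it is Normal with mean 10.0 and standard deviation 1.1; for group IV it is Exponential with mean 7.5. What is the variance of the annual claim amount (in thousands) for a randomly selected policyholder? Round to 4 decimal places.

36.1202

Per component, I: μ=7.6, E[X²]=115.52; II: μ=10.1, E[X²]=106.85; III: μ=10, E[X²]=101.21; IV: μ=7.5, E[X²]=112.5.
E[X] = 0.22·7.6 + 0.3·10.1 + 0.12·10 + 0.36·7.5 = 8.602.
E[X²] = 0.22·115.52 + 0.3·106.85 + 0.12·101.21 + 0.36·112.5 = 110.115.
Var(X) = E[X²] − (E[X])² = 110.115 − 73.9944 = 36.1202.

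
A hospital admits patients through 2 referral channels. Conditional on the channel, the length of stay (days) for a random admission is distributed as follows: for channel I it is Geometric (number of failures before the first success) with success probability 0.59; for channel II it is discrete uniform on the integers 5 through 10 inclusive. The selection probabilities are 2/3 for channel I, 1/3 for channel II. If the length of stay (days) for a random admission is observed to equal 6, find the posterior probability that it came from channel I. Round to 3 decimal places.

Likelihoods P(X=6 | ·): I: 0.00280256; II: 0.166667.
Posterior ∝ prior × likelihood. Numerator for I: 0.666667·0.00280256 = 0.00186837.
Normalizing constant: 0.666667·0.00280256 + 0.333333·0.166667 = 0.0574239.
P(I | observation) = 0.00186837 / 0.0574239 = 0.0325365.

0.033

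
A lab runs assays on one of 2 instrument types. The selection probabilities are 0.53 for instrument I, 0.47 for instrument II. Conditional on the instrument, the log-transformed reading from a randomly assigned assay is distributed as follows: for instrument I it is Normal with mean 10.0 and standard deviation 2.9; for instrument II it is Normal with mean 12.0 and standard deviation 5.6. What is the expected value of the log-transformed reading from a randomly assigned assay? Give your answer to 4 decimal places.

Component means — I: 10; II: 12.
E[X] = 0.53·10 + 0.47·12 = 10.94.

10.9400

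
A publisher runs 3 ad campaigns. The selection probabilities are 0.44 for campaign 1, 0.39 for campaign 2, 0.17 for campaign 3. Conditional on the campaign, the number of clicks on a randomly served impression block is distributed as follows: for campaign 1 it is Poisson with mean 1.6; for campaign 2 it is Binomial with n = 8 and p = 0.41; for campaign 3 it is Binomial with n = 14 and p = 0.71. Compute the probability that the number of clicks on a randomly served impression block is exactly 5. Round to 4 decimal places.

Conditional on each campaign, P(X = 5): 1: 0.017642; 2: 0.133249; 3: 0.00524008.
By total probability, P(X = 5) = 0.44·0.017642 + 0.39·0.133249 + 0.17·0.00524008 = 0.0606203.

0.0606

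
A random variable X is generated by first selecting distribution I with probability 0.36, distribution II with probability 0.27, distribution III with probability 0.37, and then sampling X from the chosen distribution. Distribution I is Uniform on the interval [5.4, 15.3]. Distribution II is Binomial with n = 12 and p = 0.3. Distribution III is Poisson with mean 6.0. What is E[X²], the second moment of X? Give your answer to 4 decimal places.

For each component E[X²] = Var + (mean)², giving I: 115.29; II: 15.48; III: 42.
Overall E[X²] = 0.36·115.29 + 0.27·15.48 + 0.37·42 = 61.224.

61.2240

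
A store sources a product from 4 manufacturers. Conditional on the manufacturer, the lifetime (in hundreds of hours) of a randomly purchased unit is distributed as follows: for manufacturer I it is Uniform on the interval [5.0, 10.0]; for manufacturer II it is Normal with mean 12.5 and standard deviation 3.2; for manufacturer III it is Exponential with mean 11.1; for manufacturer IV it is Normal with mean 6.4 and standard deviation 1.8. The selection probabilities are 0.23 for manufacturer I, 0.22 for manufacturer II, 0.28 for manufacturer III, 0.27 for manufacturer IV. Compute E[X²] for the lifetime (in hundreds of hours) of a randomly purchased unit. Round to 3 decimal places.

For each component E[X²] = Var + (mean)², giving I: 58.3333; II: 166.49; III: 246.42; IV: 44.2.
Overall E[X²] = 0.23·58.3333 + 0.22·166.49 + 0.28·246.42 + 0.27·44.2 = 130.976.

130.976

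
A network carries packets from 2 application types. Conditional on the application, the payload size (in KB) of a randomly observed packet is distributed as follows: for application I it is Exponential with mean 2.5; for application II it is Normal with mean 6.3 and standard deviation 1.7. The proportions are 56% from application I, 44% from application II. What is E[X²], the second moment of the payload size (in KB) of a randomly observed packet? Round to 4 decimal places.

For each component E[X²] = Var + (mean)², giving I: 12.5; II: 42.58.
Overall E[X²] = 0.56·12.5 + 0.44·42.58 = 25.7352.

25.7352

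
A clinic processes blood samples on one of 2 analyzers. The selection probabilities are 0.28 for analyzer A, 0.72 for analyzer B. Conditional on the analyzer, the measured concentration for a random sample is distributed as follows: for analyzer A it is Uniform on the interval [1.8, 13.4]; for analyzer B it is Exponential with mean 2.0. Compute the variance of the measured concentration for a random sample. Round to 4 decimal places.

12.3419

Per component, A: μ=7.6, E[X²]=68.9733; B: μ=2, E[X²]=8.
E[X] = 0.28·7.6 + 0.72·2 = 3.568.
E[X²] = 0.28·68.9733 + 0.72·8 = 25.0725.
Var(X) = E[X²] − (E[X])² = 25.0725 − 12.7306 = 12.3419.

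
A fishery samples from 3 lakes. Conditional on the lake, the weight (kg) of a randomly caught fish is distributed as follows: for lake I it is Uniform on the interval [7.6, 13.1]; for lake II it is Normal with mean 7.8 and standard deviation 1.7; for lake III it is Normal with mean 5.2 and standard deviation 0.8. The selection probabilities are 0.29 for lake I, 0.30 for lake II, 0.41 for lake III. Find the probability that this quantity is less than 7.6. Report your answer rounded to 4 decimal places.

0.5454

Conditional on each lake, P(X < 7.6): I: 0; II: 0.453174; III: 0.99865.
By total probability, P(X < 7.6) = 0.29·0 + 0.3·0.453174 + 0.41·0.99865 = 0.545399.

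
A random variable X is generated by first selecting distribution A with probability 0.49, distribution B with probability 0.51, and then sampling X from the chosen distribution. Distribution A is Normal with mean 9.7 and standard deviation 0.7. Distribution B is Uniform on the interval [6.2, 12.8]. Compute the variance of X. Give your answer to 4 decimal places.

Per component, A: μ=9.7, E[X²]=94.58; B: μ=9.5, E[X²]=93.88.
E[X] = 0.49·9.7 + 0.51·9.5 = 9.598.
E[X²] = 0.49·94.58 + 0.51·93.88 = 94.223.
Var(X) = E[X²] − (E[X])² = 94.223 − 92.1216 = 2.1014.

2.1014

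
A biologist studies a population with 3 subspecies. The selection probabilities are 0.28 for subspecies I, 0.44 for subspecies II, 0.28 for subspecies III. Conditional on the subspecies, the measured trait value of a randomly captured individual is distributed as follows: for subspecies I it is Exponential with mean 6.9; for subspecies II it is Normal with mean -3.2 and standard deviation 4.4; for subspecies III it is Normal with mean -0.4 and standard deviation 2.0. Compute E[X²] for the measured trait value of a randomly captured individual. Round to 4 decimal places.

40.8504

For each component E[X²] = Var + (mean)², giving I: 95.22; II: 29.6; III: 4.16.
Overall E[X²] = 0.28·95.22 + 0.44·29.6 + 0.28·4.16 = 40.8504.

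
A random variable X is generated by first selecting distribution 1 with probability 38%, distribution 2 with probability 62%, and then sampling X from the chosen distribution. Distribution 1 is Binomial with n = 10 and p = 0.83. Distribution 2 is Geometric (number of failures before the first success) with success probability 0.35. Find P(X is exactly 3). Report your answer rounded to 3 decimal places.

0.060

Conditional on each component, P(X = 3): 1: 0.000281552; 2: 0.0961188.
By total probability, P(X = 3) = 0.38·0.000281552 + 0.62·0.0961188 = 0.0597006.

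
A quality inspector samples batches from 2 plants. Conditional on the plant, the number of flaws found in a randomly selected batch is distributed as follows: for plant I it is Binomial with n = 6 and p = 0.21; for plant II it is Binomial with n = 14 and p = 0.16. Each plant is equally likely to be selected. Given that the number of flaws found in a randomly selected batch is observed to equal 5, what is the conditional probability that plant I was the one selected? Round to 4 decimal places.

Likelihoods P(X=5 | ·): I: 0.00193586; II: 0.0437097.
Posterior ∝ prior × likelihood. Numerator for I: 0.5·0.00193586 = 0.000967932.
Normalizing constant: 0.5·0.00193586 + 0.5·0.0437097 = 0.0228228.
P(I | observation) = 0.000967932 / 0.0228228 = 0.0424108.

0.0424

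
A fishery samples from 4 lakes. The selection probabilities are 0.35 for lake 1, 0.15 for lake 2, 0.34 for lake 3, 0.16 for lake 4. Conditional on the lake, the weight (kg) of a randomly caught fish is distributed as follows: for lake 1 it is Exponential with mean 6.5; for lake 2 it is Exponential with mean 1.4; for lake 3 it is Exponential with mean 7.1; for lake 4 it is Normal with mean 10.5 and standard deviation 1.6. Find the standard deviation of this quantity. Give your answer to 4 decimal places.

Per component, 1: μ=6.5, E[X²]=84.5; 2: μ=1.4, E[X²]=3.92; 3: μ=7.1, E[X²]=100.82; 4: μ=10.5, E[X²]=112.81.
E[X] = 0.35·6.5 + 0.15·1.4 + 0.34·7.1 + 0.16·10.5 = 6.579.
E[X²] = 0.35·84.5 + 0.15·3.92 + 0.34·100.82 + 0.16·112.81 = 82.4914.
Var(X) = E[X²] − (E[X])² = 82.4914 − 43.2832 = 39.2082.
SD(X) = √39.2082 = 6.26164.

6.2616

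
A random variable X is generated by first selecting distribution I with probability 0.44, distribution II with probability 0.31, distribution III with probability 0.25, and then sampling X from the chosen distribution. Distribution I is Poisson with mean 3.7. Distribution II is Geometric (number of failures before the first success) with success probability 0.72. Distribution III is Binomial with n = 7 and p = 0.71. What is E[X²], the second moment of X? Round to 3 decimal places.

For each component E[X²] = Var + (mean)², giving I: 17.39; II: 0.691358; III: 26.1422.
Overall E[X²] = 0.44·17.39 + 0.31·0.691358 + 0.25·26.1422 = 14.4015.

14.401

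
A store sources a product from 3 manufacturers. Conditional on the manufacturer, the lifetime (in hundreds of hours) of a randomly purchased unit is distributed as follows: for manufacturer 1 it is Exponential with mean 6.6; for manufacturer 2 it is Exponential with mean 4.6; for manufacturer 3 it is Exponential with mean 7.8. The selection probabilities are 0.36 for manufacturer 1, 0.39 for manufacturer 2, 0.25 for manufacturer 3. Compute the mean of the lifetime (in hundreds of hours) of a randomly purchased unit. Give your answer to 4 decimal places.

6.1200

Component means — 1: 6.6; 2: 4.6; 3: 7.8.
E[X] = 0.36·6.6 + 0.39·4.6 + 0.25·7.8 = 6.12.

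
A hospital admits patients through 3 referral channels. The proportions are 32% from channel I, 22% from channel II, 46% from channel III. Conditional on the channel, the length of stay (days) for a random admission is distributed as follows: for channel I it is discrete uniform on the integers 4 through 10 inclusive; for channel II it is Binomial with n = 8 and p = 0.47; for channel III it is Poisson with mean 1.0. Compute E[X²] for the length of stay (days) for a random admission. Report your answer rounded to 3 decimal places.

21.429

For each component E[X²] = Var + (mean)², giving I: 53; II: 16.1304; III: 2.
Overall E[X²] = 0.32·53 + 0.22·16.1304 + 0.46·2 = 21.4287.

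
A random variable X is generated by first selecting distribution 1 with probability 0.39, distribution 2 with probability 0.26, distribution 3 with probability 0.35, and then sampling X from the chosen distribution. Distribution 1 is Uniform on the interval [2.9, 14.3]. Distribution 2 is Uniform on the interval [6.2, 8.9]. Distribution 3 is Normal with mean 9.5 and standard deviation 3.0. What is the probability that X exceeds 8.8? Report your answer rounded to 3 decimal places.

Conditional on each component, P(X > 8.8): 1: 0.482456; 2: 0.037037; 3: 0.592249.
By total probability, P(X > 8.8) = 0.39·0.482456 + 0.26·0.037037 + 0.35·0.592249 = 0.405075.

0.405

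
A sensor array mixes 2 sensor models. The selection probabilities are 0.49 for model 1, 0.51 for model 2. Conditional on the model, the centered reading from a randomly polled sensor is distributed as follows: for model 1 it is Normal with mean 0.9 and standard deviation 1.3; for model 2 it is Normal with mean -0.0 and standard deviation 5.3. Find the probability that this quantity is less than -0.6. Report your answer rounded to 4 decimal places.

Conditional on each model, P(X < -0.6): 1: 0.124282; 2: 0.454933.
By total probability, P(X < -0.6) = 0.49·0.124282 + 0.51·0.454933 = 0.292914.

0.2929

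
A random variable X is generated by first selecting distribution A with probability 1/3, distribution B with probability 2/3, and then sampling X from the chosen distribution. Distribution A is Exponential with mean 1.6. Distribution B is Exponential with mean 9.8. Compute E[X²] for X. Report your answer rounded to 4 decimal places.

129.7600

For each component E[X²] = Var + (mean)², giving A: 5.12; B: 192.08.
Overall E[X²] = 0.333333·5.12 + 0.666667·192.08 = 129.76.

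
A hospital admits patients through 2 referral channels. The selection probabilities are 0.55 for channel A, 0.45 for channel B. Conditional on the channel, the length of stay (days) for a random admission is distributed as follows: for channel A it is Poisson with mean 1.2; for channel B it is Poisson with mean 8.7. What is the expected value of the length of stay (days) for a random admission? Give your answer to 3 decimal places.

Component means — A: 1.2; B: 8.7.
E[X] = 0.55·1.2 + 0.45·8.7 = 4.575.

4.575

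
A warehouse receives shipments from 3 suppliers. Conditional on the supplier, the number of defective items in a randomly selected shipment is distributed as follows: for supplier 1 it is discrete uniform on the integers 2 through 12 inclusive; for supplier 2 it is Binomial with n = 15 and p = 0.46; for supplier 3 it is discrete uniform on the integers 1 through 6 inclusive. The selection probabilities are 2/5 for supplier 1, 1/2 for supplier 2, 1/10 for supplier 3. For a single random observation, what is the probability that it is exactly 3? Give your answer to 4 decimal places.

0.0666

Conditional on each supplier, P(X = 3): 1: 0.0909091; 2: 0.0272276; 3: 0.166667.
By total probability, P(X = 3) = 0.4·0.0909091 + 0.5·0.0272276 + 0.1·0.166667 = 0.0666441.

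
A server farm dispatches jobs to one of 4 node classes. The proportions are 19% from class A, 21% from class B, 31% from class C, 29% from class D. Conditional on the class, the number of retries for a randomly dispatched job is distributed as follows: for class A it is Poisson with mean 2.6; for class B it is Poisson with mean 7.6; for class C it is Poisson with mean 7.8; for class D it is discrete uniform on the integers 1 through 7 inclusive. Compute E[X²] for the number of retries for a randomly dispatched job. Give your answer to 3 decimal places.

For each component E[X²] = Var + (mean)², giving A: 9.36; B: 65.36; C: 68.64; D: 20.
Overall E[X²] = 0.19·9.36 + 0.21·65.36 + 0.31·68.64 + 0.29·20 = 42.5824.

42.582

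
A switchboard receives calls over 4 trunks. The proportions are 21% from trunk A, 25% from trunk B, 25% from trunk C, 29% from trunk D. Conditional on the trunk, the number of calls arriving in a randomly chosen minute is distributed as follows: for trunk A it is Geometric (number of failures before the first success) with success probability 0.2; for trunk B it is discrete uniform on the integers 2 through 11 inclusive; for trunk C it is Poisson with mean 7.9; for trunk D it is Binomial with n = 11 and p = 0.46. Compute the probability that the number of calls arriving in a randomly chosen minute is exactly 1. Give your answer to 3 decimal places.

0.037

Conditional on each trunk, P(X = 1): A: 0.16; B: 0; C: 0.00292887; D: 0.0106681.
By total probability, P(X = 1) = 0.21·0.16 + 0.25·0 + 0.25·0.00292887 + 0.29·0.0106681 = 0.037426.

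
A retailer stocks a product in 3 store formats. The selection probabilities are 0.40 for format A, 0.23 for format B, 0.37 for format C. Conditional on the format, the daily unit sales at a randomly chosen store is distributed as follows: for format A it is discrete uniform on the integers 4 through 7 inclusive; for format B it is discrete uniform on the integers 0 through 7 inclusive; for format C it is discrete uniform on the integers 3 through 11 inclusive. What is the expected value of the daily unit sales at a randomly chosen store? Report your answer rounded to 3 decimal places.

5.595

Component means — A: 5.5; B: 3.5; C: 7.
E[X] = 0.4·5.5 + 0.23·3.5 + 0.37·7 = 5.595.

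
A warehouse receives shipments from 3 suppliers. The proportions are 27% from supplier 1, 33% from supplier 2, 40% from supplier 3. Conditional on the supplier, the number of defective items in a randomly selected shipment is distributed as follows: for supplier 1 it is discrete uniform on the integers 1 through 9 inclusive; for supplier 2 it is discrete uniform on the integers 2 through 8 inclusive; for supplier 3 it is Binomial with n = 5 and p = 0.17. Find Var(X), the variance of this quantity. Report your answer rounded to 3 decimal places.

7.536

Per component, 1: μ=5, E[X²]=31.6667; 2: μ=5, E[X²]=29; 3: μ=0.85, E[X²]=1.428.
E[X] = 0.27·5 + 0.33·5 + 0.4·0.85 = 3.34.
E[X²] = 0.27·31.6667 + 0.33·29 + 0.4·1.428 = 18.6912.
Var(X) = E[X²] − (E[X])² = 18.6912 − 11.1556 = 7.5356.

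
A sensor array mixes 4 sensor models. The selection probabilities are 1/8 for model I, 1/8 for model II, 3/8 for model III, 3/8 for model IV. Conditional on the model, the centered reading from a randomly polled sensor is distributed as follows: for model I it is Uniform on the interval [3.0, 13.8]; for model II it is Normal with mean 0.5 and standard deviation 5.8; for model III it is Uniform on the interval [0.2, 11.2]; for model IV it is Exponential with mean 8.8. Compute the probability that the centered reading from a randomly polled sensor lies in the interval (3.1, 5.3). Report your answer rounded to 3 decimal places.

Conditional on each model, P(3.1 < X < 5.3): I: 0.203704; II: 0.123025; III: 0.2; IV: 0.155523.
By total probability, P(3.1 < X < 5.3) = 0.125·0.203704 + 0.125·0.123025 + 0.375·0.2 + 0.375·0.155523 = 0.174162.

0.174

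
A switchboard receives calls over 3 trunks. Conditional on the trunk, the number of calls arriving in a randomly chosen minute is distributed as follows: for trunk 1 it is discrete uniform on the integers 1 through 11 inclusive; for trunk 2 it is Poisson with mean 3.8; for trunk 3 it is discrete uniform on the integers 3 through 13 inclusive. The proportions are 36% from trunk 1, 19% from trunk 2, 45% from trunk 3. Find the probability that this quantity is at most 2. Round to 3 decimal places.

0.117

Conditional on each trunk, P(X ≤ 2): 1: 0.181818; 2: 0.268897; 3: 0.
By total probability, P(X ≤ 2) = 0.36·0.181818 + 0.19·0.268897 + 0.45·0 = 0.116545.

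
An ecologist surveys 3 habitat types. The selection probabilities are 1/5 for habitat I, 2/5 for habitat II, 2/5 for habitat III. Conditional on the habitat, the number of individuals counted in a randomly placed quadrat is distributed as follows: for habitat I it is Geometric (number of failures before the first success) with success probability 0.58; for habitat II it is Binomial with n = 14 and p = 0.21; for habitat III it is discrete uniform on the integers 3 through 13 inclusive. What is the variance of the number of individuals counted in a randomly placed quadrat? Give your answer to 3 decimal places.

Per component, I: μ=0.724138, E[X²]=1.77289; II: μ=2.94, E[X²]=10.9662; III: μ=8, E[X²]=74.
E[X] = 0.2·0.724138 + 0.4·2.94 + 0.4·8 = 4.52083.
E[X²] = 0.2·1.77289 + 0.4·10.9662 + 0.4·74 = 34.3411.
Var(X) = E[X²] − (E[X])² = 34.3411 − 20.4379 = 13.9032.

13.903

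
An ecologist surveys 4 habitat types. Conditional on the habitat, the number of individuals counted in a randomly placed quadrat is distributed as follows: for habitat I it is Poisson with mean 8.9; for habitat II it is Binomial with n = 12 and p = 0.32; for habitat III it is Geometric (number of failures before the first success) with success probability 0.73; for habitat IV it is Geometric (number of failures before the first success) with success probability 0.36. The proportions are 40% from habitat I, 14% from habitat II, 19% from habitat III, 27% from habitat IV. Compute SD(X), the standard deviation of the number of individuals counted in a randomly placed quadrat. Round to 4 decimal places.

Per component, I: μ=8.9, E[X²]=88.11; II: μ=3.84, E[X²]=17.3568; III: μ=0.369863, E[X²]=0.64346; IV: μ=1.77778, E[X²]=8.09877.
E[X] = 0.4·8.9 + 0.14·3.84 + 0.19·0.369863 + 0.27·1.77778 = 4.64787.
E[X²] = 0.4·88.11 + 0.14·17.3568 + 0.19·0.64346 + 0.27·8.09877 = 39.9829.
Var(X) = E[X²] − (E[X])² = 39.9829 − 21.6027 = 18.3801.
SD(X) = √18.3801 = 4.28721.

4.2872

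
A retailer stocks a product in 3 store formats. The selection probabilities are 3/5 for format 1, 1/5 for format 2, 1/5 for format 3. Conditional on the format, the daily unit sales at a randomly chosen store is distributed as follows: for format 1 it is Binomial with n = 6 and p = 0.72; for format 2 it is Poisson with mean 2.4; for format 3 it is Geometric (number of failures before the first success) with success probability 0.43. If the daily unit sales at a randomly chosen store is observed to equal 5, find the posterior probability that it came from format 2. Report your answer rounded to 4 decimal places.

0.0567

Likelihoods P(X=5 | ·): 1: 0.325066; 2: 0.0601961; 3: 0.0258728.
Posterior ∝ prior × likelihood. Numerator for 2: 0.2·0.0601961 = 0.0120392.
Normalizing constant: 0.6·0.325066 + 0.2·0.0601961 + 0.2·0.0258728 = 0.212253.
P(2 | observation) = 0.0120392 / 0.212253 = 0.0567209.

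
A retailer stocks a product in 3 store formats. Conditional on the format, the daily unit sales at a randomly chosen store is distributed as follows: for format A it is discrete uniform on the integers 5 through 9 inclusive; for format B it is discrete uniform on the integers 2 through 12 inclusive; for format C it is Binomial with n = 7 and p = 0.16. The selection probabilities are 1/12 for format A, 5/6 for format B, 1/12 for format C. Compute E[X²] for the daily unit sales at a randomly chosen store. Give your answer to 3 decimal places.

For each component E[X²] = Var + (mean)², giving A: 51; B: 59; C: 2.1952.
Overall E[X²] = 0.0833333·51 + 0.833333·59 + 0.0833333·2.1952 = 53.5996.

53.600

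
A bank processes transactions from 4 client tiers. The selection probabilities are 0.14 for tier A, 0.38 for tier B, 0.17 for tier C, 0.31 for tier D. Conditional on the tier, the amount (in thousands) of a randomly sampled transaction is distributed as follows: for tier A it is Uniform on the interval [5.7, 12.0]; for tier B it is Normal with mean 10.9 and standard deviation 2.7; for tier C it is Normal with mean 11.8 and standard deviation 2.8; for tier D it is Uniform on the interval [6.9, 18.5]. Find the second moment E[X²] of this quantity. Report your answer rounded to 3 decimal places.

137.826

For each component E[X²] = Var + (mean)², giving A: 81.63; B: 126.1; C: 147.08; D: 172.503.
Overall E[X²] = 0.14·81.63 + 0.38·126.1 + 0.17·147.08 + 0.31·172.503 = 137.826.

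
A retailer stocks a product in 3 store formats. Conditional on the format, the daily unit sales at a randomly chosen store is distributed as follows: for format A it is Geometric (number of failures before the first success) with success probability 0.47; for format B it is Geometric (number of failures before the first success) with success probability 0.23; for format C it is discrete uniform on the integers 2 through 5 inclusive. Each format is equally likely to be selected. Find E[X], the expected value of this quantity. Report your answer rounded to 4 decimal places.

Component means — A: 1.12766; B: 3.34783; C: 3.5.
E[X] = 0.333333·1.12766 + 0.333333·3.34783 + 0.333333·3.5 = 2.6585.

2.6585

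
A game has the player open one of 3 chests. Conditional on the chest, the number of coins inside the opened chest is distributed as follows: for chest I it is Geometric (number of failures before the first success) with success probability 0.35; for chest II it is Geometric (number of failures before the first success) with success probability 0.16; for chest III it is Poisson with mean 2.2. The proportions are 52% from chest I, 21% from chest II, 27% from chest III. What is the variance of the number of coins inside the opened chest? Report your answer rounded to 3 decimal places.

Per component, I: μ=1.85714, E[X²]=8.7551; II: μ=5.25, E[X²]=60.375; III: μ=2.2, E[X²]=7.04.
E[X] = 0.52·1.85714 + 0.21·5.25 + 0.27·2.2 = 2.66221.
E[X²] = 0.52·8.7551 + 0.21·60.375 + 0.27·7.04 = 19.1322.
Var(X) = E[X²] − (E[X])² = 19.1322 − 7.08738 = 12.0448.

12.045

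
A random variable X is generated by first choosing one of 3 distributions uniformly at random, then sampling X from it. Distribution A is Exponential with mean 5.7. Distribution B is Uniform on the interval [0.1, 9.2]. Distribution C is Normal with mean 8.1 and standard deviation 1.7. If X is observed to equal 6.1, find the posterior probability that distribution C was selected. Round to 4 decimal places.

0.4085

Likelihoods f(6.1 | ·): A: 0.0601664; B: 0.10989; C: 0.117466.
Posterior ∝ prior × likelihood. Numerator for C: 0.333333·0.117466 = 0.0391553.
Normalizing constant: 0.333333·0.0601664 + 0.333333·0.10989 + 0.333333·0.117466 = 0.0958408.
P(C | observation) = 0.0391553 / 0.0958408 = 0.408545.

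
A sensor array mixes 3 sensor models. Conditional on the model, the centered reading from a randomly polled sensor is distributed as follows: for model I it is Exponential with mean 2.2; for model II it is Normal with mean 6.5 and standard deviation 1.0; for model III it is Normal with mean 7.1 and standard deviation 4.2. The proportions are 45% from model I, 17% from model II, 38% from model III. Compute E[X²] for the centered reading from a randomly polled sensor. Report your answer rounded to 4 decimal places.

For each component E[X²] = Var + (mean)², giving I: 9.68; II: 43.25; III: 68.05.
Overall E[X²] = 0.45·9.68 + 0.17·43.25 + 0.38·68.05 = 37.5675.

37.5675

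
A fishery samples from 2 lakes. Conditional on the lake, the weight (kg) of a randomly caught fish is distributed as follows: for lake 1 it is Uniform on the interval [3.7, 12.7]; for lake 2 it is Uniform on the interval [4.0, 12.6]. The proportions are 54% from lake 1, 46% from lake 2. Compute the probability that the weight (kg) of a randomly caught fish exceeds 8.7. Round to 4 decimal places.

Conditional on each lake, P(X > 8.7): 1: 0.444444; 2: 0.453488.
By total probability, P(X > 8.7) = 0.54·0.444444 + 0.46·0.453488 = 0.448605.

0.4486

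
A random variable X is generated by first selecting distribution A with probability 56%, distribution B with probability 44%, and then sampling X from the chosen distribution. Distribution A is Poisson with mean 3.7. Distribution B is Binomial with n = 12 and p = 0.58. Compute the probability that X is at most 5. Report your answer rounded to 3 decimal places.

0.551

Conditional on each component, P(X ≤ 5): A: 0.830088; B: 0.195859.
By total probability, P(X ≤ 5) = 0.56·0.830088 + 0.44·0.195859 = 0.551027.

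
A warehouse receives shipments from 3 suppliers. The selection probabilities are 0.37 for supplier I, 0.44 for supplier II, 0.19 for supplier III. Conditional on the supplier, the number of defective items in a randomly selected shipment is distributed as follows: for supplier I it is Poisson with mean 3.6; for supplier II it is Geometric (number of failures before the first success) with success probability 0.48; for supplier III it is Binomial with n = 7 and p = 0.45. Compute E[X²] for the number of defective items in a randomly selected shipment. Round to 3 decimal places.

9.851

For each component E[X²] = Var + (mean)², giving I: 16.56; II: 3.43056; III: 11.655.
Overall E[X²] = 0.37·16.56 + 0.44·3.43056 + 0.19·11.655 = 9.85109.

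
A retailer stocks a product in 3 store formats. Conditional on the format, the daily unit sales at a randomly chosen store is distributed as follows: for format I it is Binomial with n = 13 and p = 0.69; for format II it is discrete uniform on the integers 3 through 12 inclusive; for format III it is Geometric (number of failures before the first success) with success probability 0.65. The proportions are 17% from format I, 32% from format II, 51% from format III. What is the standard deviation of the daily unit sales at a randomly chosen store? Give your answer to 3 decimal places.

4.210

Per component, I: μ=8.97, E[X²]=83.2416; II: μ=7.5, E[X²]=64.5; III: μ=0.538462, E[X²]=1.11834.
E[X] = 0.17·8.97 + 0.32·7.5 + 0.51·0.538462 = 4.19952.
E[X²] = 0.17·83.2416 + 0.32·64.5 + 0.51·1.11834 = 35.3614.
Var(X) = E[X²] − (E[X])² = 35.3614 − 17.6359 = 17.7255.
SD(X) = √17.7255 = 4.21017.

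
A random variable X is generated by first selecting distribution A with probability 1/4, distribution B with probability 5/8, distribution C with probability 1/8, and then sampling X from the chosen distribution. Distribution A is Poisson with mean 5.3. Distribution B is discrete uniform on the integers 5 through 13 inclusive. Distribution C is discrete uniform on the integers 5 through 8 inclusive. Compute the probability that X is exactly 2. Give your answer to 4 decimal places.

0.0175

Conditional on each component, P(X = 2): A: 0.0701069; B: 0; C: 0.
By total probability, P(X = 2) = 0.25·0.0701069 + 0.625·0 + 0.125·0 = 0.0175267.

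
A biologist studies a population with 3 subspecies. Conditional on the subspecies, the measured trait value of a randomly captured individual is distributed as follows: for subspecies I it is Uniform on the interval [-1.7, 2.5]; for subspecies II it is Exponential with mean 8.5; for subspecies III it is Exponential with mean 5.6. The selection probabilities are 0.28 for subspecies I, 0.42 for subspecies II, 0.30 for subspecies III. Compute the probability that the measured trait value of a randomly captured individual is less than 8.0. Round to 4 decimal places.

0.7642

Conditional on each subspecies, P(X < 8.0): I: 1; II: 0.609831; III: 0.760349.
By total probability, P(X < 8.0) = 0.28·1 + 0.42·0.609831 + 0.3·0.760349 = 0.764234.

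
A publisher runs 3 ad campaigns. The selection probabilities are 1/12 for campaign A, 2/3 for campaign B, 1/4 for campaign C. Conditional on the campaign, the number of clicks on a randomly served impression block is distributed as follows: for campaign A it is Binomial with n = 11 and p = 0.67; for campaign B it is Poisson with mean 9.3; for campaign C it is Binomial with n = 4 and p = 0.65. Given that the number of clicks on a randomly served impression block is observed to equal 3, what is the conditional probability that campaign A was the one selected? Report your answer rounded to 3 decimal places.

0.006

Likelihoods P(X=3 | ·): A: 0.00697943; B: 0.0122563; C: 0.384475.
Posterior ∝ prior × likelihood. Numerator for A: 0.0833333·0.00697943 = 0.000581619.
Normalizing constant: 0.0833333·0.00697943 + 0.666667·0.0122563 + 0.25·0.384475 = 0.104871.
P(A | observation) = 0.000581619 / 0.104871 = 0.00554603.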